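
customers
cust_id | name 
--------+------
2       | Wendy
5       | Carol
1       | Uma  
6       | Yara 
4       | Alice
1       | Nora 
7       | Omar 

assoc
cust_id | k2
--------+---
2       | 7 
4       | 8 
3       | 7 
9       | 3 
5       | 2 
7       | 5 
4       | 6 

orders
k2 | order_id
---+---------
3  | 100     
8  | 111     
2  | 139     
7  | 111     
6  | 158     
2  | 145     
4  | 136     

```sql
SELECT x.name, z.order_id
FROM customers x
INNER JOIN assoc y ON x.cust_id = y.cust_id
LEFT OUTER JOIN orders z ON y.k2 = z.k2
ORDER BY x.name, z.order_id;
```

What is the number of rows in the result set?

6

Step 1 — x INNER JOIN y on cust_id → 5 row(s).
Then LEFT JOIN `orders z` on k2: each of those 5 rows is kept; rows whose y.k2 has no match in z get NULL for z's columns.
Result: 6 row(s).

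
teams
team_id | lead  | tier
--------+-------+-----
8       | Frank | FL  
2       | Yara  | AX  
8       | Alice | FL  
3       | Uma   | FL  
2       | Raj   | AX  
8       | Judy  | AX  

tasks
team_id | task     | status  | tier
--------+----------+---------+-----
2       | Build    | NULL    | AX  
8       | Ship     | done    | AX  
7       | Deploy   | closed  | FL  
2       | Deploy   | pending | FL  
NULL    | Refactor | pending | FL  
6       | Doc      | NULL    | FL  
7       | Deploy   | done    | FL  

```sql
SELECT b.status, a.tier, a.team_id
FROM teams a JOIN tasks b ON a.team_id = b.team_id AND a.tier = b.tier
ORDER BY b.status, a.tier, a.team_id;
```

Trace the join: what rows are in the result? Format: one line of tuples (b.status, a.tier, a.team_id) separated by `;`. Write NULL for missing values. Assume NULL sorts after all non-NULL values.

(done, AX, 8); (NULL, AX, 2); (NULL, AX, 2)

INNER JOIN keeps only pairs where the ON condition holds.
Matching on a.team_id = b.team_id AND a.tier = b.tier. A NULL in a compared column never satisfies the condition.
- team_id=8, tier=FL: no matching b row, dropped.
- team_id=2, tier=AX: 1 matching b row(s), so 1 row(s) emitted.
- team_id=8, tier=FL: no matching b row, dropped.
- team_id=3, tier=FL: no matching b row, dropped.
- team_id=2, tier=AX: 1 matching b row(s), so 1 row(s) emitted.
- team_id=8, tier=AX: 1 matching b row(s), so 1 row(s) emitted.
After projecting and ordering:
b.status | a.tier | a.team_id
done | AX | 8
NULL | AX | 2
NULL | AX | 2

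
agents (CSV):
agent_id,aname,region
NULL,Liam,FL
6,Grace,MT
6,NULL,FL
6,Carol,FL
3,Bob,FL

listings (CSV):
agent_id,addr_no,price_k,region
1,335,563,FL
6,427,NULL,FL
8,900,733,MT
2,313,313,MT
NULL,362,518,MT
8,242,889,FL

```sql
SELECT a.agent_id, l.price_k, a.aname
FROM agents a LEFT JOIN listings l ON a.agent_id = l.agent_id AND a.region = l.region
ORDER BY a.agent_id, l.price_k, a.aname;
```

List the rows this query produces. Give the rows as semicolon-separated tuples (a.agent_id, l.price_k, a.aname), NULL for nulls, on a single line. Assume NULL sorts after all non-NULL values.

LEFT JOIN keeps every row from `agents`; unmatched rows get NULL for `listings`'s columns.
Matching on a.agent_id = l.agent_id AND a.region = l.region. A NULL in a compared column never satisfies the condition.
- a row (agent_id=NULL, region=FL): no match → kept, l columns NULL.
- a row (agent_id=6, region=MT): no match → kept, l columns NULL.
- a row (agent_id=6, region=FL): matches 1 l row(s) → 1 output row(s).
- a row (agent_id=6, region=FL): matches 1 l row(s) → 1 output row(s).
- a row (agent_id=3, region=FL): no match → kept, l columns NULL.
After projecting and ordering:
a.agent_id | l.price_k | a.aname
3 | NULL | Bob
6 | NULL | Carol
6 | NULL | Grace
6 | NULL | NULL
NULL | NULL | Liam

(3, NULL, Bob); (6, NULL, Carol); (6, NULL, Grace); (6, NULL, NULL); (NULL, NULL, Liam)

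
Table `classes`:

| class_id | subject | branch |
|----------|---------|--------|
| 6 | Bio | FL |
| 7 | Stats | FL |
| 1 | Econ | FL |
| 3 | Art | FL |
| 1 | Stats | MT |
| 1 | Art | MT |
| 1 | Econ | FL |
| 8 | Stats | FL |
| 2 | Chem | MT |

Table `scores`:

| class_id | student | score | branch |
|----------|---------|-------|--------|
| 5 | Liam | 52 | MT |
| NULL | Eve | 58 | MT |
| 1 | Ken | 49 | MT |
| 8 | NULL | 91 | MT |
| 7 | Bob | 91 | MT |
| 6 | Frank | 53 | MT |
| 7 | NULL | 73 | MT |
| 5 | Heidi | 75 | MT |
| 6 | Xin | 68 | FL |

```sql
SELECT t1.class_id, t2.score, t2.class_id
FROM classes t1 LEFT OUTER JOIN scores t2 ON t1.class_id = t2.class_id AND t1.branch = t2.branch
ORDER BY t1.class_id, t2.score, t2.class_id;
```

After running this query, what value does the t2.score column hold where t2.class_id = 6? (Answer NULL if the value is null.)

68

LEFT JOIN keeps every row from `classes`; unmatched rows get NULL for `scores`'s columns.
Matching on t1.class_id = t2.class_id AND t1.branch = t2.branch. A NULL in a compared column never satisfies the condition.
- class_id=6, branch=FL: 1 matching t2 row(s), so 1 row(s) emitted.
- class_id=7, branch=FL: no t2 row matches, row kept with t2 columns NULL.
- class_id=1, branch=FL: no t2 row matches, row kept with t2 columns NULL.
- class_id=3, branch=FL: no t2 row matches, row kept with t2 columns NULL.
- class_id=1, branch=MT: 1 matching t2 row(s), so 1 row(s) emitted.
- class_id=1, branch=MT: 1 matching t2 row(s), so 1 row(s) emitted.
- class_id=1, branch=FL: no t2 row matches, row kept with t2 columns NULL.
- class_id=8, branch=FL: no t2 row matches, row kept with t2 columns NULL.
- class_id=2, branch=MT: no t2 row matches, row kept with t2 columns NULL.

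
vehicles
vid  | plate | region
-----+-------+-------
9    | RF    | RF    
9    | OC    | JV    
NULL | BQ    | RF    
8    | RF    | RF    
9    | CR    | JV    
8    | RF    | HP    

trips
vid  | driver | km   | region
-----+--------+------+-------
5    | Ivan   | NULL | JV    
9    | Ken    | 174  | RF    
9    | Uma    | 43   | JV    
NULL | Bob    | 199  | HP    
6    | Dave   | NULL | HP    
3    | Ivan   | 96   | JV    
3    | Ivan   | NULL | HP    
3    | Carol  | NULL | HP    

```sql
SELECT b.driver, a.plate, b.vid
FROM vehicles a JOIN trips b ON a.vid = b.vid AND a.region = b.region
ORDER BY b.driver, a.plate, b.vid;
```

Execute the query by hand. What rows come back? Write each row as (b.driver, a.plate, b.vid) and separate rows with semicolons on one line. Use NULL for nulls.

INNER JOIN keeps only pairs where the ON condition holds.
Matching on a.vid = b.vid AND a.region = b.region. A NULL in a compared column never satisfies the condition.
- a[0] vid=9, region=RF → 1 match(es) in b → 1 row(s).
- a[1] vid=9, region=JV → 1 match(es) in b → 1 row(s).
- a[2] vid=NULL, region=RF → no match; dropped.
- a[3] vid=8, region=RF → no match; dropped.
- a[4] vid=9, region=JV → 1 match(es) in b → 1 row(s).
- a[5] vid=8, region=HP → no match; dropped.
After projecting and ordering:
b.driver | a.plate | b.vid
Ken | RF | 9
Uma | CR | 9
Uma | OC | 9

(Ken, RF, 9); (Uma, CR, 9); (Uma, OC, 9)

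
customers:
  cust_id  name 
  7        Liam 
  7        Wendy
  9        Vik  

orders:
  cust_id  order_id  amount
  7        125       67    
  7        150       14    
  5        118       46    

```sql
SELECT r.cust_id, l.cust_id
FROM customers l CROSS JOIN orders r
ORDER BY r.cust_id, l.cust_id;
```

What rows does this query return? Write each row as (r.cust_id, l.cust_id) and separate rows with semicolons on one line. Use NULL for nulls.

(5, 7); (5, 7); (5, 9); (7, 7); (7, 7); (7, 7); (7, 7); (7, 9); (7, 9)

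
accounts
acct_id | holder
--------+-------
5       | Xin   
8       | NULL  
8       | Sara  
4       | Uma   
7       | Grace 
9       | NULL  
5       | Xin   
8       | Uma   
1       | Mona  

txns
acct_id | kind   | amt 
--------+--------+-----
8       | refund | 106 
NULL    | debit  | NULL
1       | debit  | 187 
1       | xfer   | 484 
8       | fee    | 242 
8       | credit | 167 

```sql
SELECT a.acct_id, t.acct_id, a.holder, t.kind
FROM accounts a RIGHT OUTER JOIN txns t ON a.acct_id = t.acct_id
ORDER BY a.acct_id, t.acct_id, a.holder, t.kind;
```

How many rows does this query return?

RIGHT JOIN keeps every row from `txns`; unmatched rows get NULL for `accounts`'s columns.
Matching on a.acct_id = t.acct_id. A NULL in a compared column never satisfies the condition.
Matched pairs: 11; unmatched t rows kept: 1.
Total: 11 matched + 1 padded = 12 rows.

12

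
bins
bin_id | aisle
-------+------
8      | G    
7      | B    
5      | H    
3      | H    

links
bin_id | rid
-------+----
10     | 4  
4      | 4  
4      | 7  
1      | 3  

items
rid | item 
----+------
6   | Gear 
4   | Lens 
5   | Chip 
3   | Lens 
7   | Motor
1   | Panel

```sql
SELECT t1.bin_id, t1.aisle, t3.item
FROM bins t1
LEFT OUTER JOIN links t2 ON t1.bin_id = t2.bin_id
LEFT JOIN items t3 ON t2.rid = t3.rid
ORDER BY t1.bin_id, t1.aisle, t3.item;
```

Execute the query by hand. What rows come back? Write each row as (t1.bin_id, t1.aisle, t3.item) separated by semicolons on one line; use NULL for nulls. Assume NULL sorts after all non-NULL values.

Evaluate left to right. First `bins t1 LEFT JOIN links t2` on bin_id: 4 row(s).
Then LEFT JOIN `items t3` on rid: each of those 4 rows is kept; rows whose t2.rid has no match in t3 get NULL for t3's columns.

(3, H, NULL); (5, H, NULL); (7, B, NULL); (8, G, NULL)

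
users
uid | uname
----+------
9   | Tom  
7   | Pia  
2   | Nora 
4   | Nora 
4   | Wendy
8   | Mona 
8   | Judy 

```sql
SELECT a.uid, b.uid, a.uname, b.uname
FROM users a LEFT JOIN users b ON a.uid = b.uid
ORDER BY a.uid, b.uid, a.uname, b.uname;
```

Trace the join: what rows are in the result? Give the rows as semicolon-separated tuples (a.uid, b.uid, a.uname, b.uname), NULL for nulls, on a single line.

(2, 2, Nora, Nora); (4, 4, Nora, Nora); (4, 4, Nora, Wendy); (4, 4, Wendy, Nora); (4, 4, Wendy, Wendy); (7, 7, Pia, Pia); (8, 8, Judy, Judy); (8, 8, Judy, Mona); (8, 8, Mona, Judy); (8, 8, Mona, Mona); (9, 9, Tom, Tom)

LEFT JOIN keeps every row from `users a`; unmatched rows get NULL for `users b`'s columns.
Matching on a.uid = b.uid.
Matched pairs: 11; unmatched a rows kept: 0.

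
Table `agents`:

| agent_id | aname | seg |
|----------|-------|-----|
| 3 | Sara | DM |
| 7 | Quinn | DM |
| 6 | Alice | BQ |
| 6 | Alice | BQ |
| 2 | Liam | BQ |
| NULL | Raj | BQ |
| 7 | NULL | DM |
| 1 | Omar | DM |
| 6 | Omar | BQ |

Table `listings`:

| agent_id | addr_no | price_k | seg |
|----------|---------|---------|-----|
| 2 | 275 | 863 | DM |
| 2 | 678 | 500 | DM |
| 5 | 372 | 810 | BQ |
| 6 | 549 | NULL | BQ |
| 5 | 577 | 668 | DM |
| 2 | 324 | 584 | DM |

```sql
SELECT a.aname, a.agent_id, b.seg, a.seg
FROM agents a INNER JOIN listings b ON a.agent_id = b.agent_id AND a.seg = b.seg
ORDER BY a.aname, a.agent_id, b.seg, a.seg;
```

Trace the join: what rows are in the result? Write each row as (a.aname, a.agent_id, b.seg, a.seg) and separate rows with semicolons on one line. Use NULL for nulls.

(Alice, 6, BQ, BQ); (Alice, 6, BQ, BQ); (Omar, 6, BQ, BQ)

INNER JOIN keeps only pairs where the ON condition holds.
Matching on a.agent_id = b.agent_id AND a.seg = b.seg. A NULL in a compared column never satisfies the condition.
- a (agent_id=3, seg=DM) has no partner → excluded.
- a (agent_id=7, seg=DM) has no partner → excluded.
- a (agent_id=6, seg=BQ) pairs with 1 row(s) of b.
- a (agent_id=6, seg=BQ) pairs with 1 row(s) of b.
- a (agent_id=2, seg=BQ) has no partner → excluded.
- a (agent_id=NULL, seg=BQ) has no partner → excluded.
- a (agent_id=7, seg=DM) has no partner → excluded.
- a (agent_id=1, seg=DM) has no partner → excluded.
- a (agent_id=6, seg=BQ) pairs with 1 row(s) of b.
After projecting and ordering:
a.aname | a.agent_id | b.seg | a.seg
Alice | 6 | BQ | BQ
Alice | 6 | BQ | BQ
Omar | 6 | BQ | BQ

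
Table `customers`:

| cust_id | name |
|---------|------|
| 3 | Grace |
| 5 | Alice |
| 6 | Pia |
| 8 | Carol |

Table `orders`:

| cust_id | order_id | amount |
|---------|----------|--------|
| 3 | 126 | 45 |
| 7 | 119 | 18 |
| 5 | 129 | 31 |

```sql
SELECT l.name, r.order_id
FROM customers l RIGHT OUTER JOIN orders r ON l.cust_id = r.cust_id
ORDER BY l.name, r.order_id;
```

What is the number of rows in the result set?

RIGHT JOIN keeps every row from `orders`; unmatched rows get NULL for `customers`'s columns.
Matching on l.cust_id = r.cust_id.
- l (cust_id=3) pairs with 1 row(s) of r.
- l (cust_id=5) pairs with 1 row(s) of r.
- l (cust_id=6) has no partner in r.
- l (cust_id=8) has no partner in r.
- 1 r row(s) had no l match → kept, l columns NULL.
Total: 2 matched + 1 padded = 3 rows.

3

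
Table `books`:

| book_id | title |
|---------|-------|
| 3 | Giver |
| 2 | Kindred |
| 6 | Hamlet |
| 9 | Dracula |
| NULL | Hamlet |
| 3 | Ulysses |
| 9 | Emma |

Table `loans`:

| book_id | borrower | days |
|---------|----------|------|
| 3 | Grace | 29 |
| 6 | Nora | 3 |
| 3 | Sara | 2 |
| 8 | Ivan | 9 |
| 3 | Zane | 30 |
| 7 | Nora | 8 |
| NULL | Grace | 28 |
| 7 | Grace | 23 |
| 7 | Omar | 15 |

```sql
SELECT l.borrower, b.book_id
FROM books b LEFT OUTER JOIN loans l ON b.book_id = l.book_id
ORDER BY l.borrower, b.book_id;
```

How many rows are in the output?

LEFT JOIN keeps every row from `books`; unmatched rows get NULL for `loans`'s columns.
Matching on b.book_id = l.book_id. A NULL in a compared column never satisfies the condition.
- b row (book_id=3): matches 3 l row(s) → 3 output row(s).
- b row (book_id=2): no match → kept, l columns NULL.
- b row (book_id=6): matches 1 l row(s) → 1 output row(s).
- b row (book_id=9): no match → kept, l columns NULL.
- b row (book_id=NULL): no match → kept, l columns NULL.
- b row (book_id=3): matches 3 l row(s) → 3 output row(s).
- b row (book_id=9): no match → kept, l columns NULL.
Total: 7 matched + 4 padded = 11 rows.

11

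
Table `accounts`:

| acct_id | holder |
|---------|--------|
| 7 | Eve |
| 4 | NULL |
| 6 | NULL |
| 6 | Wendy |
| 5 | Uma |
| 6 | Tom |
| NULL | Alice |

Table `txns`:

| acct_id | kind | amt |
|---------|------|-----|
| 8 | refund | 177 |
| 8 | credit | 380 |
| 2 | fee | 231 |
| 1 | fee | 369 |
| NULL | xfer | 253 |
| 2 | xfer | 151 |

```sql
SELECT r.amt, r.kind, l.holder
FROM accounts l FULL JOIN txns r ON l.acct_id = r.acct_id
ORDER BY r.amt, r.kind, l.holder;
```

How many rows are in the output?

FULL OUTER JOIN keeps every row from both sides; unmatched rows get NULL for the other side's columns.
Matching on l.acct_id = r.acct_id. A NULL in a compared column never satisfies the condition.
- acct_id=7: no r row matches, row kept with r columns NULL.
- acct_id=4: no r row matches, row kept with r columns NULL.
- acct_id=6: no r row matches, row kept with r columns NULL.
- acct_id=6: no r row matches, row kept with r columns NULL.
- acct_id=5: no r row matches, row kept with r columns NULL.
- acct_id=6: no r row matches, row kept with r columns NULL.
- acct_id=NULL: no r row matches, row kept with r columns NULL.
- 6 r row(s) had no l match → kept, l columns NULL.
Total: 0 matched + 13 padded = 13 rows.

13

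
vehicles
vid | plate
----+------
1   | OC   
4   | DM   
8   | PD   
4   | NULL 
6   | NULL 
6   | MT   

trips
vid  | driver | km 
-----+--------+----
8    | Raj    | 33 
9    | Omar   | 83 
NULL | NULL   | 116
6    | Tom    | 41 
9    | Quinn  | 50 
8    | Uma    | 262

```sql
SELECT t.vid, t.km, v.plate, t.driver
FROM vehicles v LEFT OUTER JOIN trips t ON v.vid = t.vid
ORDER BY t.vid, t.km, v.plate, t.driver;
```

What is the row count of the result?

LEFT JOIN keeps every row from `vehicles`; unmatched rows get NULL for `trips`'s columns.
Matching on v.vid = t.vid. A NULL in a compared column never satisfies the condition.
Matched pairs: 4; unmatched v rows kept: 3.
Total: 4 matched + 3 padded = 7 rows.

7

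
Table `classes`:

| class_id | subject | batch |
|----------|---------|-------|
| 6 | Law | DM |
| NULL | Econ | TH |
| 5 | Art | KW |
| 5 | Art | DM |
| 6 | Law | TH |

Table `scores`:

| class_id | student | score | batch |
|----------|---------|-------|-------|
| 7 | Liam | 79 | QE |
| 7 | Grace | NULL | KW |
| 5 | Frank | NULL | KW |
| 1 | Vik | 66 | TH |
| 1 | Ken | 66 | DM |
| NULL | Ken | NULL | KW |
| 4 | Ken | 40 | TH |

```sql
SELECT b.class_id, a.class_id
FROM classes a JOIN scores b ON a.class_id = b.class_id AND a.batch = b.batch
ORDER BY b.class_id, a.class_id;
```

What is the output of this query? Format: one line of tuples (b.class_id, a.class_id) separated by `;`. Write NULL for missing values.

INNER JOIN keeps only pairs where the ON condition holds.
Matching on a.class_id = b.class_id AND a.batch = b.batch. A NULL in a compared column never satisfies the condition.
- class_id=6, batch=DM: no matching b row, dropped.
- class_id=NULL, batch=TH: no matching b row, dropped.
- class_id=5, batch=KW: 1 matching b row(s), so 1 row(s) emitted.
- class_id=5, batch=DM: no matching b row, dropped.
- class_id=6, batch=TH: no matching b row, dropped.
After projecting and ordering:
b.class_id | a.class_id
5 | 5

(5, 5)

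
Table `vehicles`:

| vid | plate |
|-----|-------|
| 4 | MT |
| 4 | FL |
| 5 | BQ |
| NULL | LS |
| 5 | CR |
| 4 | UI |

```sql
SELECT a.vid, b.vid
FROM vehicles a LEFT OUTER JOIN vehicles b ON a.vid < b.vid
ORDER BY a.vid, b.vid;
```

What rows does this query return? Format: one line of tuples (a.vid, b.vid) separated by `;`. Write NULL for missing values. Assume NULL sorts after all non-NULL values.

(4, 5); (4, 5); (4, 5); (4, 5); (4, 5); (4, 5); (5, NULL); (5, NULL); (NULL, NULL)

LEFT JOIN keeps every row from `vehicles a`; unmatched rows get NULL for `vehicles b`'s columns.
Matching on a.vid < b.vid. A NULL in a compared column never satisfies the condition.
- a row (vid=4): matches 2 b row(s) → 2 output row(s).
- a row (vid=4): matches 2 b row(s) → 2 output row(s).
- a row (vid=5): no match → kept, b columns NULL.
- a row (vid=NULL): no match → kept, b columns NULL.
- a row (vid=5): no match → kept, b columns NULL.
- a row (vid=4): matches 2 b row(s) → 2 output row(s).
After projecting and ordering:
a.vid | b.vid
4 | 5
4 | 5
4 | 5
4 | 5
4 | 5
4 | 5
5 | NULL
5 | NULL
NULL | NULL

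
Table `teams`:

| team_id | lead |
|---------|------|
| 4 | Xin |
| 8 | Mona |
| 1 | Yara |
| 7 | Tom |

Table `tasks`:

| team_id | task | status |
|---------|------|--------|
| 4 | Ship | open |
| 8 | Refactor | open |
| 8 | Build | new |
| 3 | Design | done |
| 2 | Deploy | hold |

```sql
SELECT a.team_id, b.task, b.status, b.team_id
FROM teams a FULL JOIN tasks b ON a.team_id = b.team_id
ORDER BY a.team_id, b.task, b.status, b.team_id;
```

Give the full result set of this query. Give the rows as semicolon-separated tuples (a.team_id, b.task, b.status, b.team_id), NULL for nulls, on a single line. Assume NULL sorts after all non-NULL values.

(1, NULL, NULL, NULL); (4, Ship, open, 4); (7, NULL, NULL, NULL); (8, Build, new, 8); (8, Refactor, open, 8); (NULL, Deploy, hold, 2); (NULL, Design, done, 3)

FULL OUTER JOIN keeps every row from both sides; unmatched rows get NULL for the other side's columns.
Matching on a.team_id = b.team_id.
Matched pairs: 3; unmatched a rows kept: 2; unmatched b rows kept: 2.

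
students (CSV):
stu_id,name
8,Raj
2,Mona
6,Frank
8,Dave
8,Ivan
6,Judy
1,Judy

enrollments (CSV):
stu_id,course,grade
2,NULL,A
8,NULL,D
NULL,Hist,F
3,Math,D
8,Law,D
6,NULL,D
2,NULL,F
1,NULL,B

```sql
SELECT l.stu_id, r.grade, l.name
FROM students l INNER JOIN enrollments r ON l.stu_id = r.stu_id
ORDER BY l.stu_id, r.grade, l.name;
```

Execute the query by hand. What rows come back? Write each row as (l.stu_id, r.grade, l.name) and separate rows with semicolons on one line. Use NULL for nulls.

INNER JOIN keeps only pairs where the ON condition holds.
Matching on l.stu_id = r.stu_id. A NULL in a compared column never satisfies the condition.
- stu_id=8: 2 matching r row(s), so 2 row(s) emitted.
- stu_id=2: 2 matching r row(s), so 2 row(s) emitted.
- stu_id=6: 1 matching r row(s), so 1 row(s) emitted.
- stu_id=8: 2 matching r row(s), so 2 row(s) emitted.
- stu_id=8: 2 matching r row(s), so 2 row(s) emitted.
- stu_id=6: 1 matching r row(s), so 1 row(s) emitted.
- stu_id=1: 1 matching r row(s), so 1 row(s) emitted.

(1, B, Judy); (2, A, Mona); (2, F, Mona); (6, D, Frank); (6, D, Judy); (8, D, Dave); (8, D, Dave); (8, D, Ivan); (8, D, Ivan); (8, D, Raj); (8, D, Raj)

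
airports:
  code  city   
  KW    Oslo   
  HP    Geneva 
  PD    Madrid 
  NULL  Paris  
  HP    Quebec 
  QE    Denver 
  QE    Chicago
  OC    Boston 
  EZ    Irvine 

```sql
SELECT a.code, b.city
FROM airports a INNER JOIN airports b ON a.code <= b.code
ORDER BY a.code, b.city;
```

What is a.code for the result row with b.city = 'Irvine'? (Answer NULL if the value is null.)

EZ

INNER JOIN keeps only pairs where the ON condition holds.
Matching on a.code <= b.code. A NULL in a compared column never satisfies the condition.
- a[0] code=KW → 5 match(es) in b → 5 row(s).
- a[1] code=HP → 7 match(es) in b → 7 row(s).
- a[2] code=PD → 3 match(es) in b → 3 row(s).
- a[3] code=NULL → no match; dropped.
- a[4] code=HP → 7 match(es) in b → 7 row(s).
- a[5] code=QE → 2 match(es) in b → 2 row(s).
- a[6] code=QE → 2 match(es) in b → 2 row(s).
- a[7] code=OC → 4 match(es) in b → 4 row(s).
- a[8] code=EZ → 8 match(es) in b → 8 row(s).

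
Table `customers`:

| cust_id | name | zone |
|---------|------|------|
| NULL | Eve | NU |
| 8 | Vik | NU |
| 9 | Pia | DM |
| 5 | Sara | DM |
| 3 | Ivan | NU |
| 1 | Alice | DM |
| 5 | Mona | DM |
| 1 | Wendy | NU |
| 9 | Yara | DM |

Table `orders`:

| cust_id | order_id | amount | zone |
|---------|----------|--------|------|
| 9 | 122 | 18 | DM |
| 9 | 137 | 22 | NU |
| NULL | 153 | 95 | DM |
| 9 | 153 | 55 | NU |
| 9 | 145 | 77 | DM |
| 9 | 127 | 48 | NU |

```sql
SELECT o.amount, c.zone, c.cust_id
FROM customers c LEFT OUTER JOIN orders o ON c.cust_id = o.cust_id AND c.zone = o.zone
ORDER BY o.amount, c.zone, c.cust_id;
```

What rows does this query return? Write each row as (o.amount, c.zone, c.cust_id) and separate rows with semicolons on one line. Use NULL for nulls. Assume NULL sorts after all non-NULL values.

LEFT JOIN keeps every row from `customers`; unmatched rows get NULL for `orders`'s columns.
Matching on c.cust_id = o.cust_id AND c.zone = o.zone. A NULL in a compared column never satisfies the condition.
- cust_id=NULL, zone=NU: no o row matches, row kept with o columns NULL.
- cust_id=8, zone=NU: no o row matches, row kept with o columns NULL.
- cust_id=9, zone=DM: 2 matching o row(s), so 2 row(s) emitted.
- cust_id=5, zone=DM: no o row matches, row kept with o columns NULL.
- cust_id=3, zone=NU: no o row matches, row kept with o columns NULL.
- cust_id=1, zone=DM: no o row matches, row kept with o columns NULL.
- cust_id=5, zone=DM: no o row matches, row kept with o columns NULL.
- cust_id=1, zone=NU: no o row matches, row kept with o columns NULL.
- cust_id=9, zone=DM: 2 matching o row(s), so 2 row(s) emitted.

(18, DM, 9); (18, DM, 9); (77, DM, 9); (77, DM, 9); (NULL, DM, 1); (NULL, DM, 5); (NULL, DM, 5); (NULL, NU, 1); (NULL, NU, 3); (NULL, NU, 8); (NULL, NU, NULL)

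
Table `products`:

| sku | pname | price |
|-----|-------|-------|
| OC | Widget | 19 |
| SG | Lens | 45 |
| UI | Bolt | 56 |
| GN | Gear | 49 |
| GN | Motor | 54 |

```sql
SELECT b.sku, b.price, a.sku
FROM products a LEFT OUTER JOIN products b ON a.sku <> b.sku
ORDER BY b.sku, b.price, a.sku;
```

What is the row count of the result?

LEFT JOIN keeps every row from `products a`; unmatched rows get NULL for `products b`'s columns.
Matching on a.sku <> b.sku.
- a row (sku=OC): matches 4 b row(s) → 4 output row(s).
- a row (sku=SG): matches 4 b row(s) → 4 output row(s).
- a row (sku=UI): matches 4 b row(s) → 4 output row(s).
- a row (sku=GN): matches 3 b row(s) → 3 output row(s).
- a row (sku=GN): matches 3 b row(s) → 3 output row(s).
Total: 18 rows.

18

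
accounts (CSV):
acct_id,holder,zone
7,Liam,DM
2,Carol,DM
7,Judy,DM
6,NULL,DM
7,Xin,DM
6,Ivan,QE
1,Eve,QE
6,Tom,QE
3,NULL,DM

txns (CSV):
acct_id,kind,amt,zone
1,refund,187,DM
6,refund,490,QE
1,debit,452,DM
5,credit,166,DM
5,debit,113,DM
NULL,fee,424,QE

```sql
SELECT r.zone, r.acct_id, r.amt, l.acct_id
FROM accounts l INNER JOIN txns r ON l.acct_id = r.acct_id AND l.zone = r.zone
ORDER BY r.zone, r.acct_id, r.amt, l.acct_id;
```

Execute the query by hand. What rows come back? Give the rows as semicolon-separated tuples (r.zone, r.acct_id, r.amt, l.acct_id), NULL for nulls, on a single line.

INNER JOIN keeps only pairs where the ON condition holds.
Matching on l.acct_id = r.acct_id AND l.zone = r.zone. A NULL in a compared column never satisfies the condition.
- l[0] acct_id=7, zone=DM → no match; dropped.
- l[1] acct_id=2, zone=DM → no match; dropped.
- l[2] acct_id=7, zone=DM → no match; dropped.
- l[3] acct_id=6, zone=DM → no match; dropped.
- l[4] acct_id=7, zone=DM → no match; dropped.
- l[5] acct_id=6, zone=QE → 1 match(es) in r → 1 row(s).
- l[6] acct_id=1, zone=QE → no match; dropped.
- l[7] acct_id=6, zone=QE → 1 match(es) in r → 1 row(s).
- l[8] acct_id=3, zone=DM → no match; dropped.
After projecting and ordering:
r.zone | r.acct_id | r.amt | l.acct_id
QE | 6 | 490 | 6
QE | 6 | 490 | 6

(QE, 6, 490, 6); (QE, 6, 490, 6)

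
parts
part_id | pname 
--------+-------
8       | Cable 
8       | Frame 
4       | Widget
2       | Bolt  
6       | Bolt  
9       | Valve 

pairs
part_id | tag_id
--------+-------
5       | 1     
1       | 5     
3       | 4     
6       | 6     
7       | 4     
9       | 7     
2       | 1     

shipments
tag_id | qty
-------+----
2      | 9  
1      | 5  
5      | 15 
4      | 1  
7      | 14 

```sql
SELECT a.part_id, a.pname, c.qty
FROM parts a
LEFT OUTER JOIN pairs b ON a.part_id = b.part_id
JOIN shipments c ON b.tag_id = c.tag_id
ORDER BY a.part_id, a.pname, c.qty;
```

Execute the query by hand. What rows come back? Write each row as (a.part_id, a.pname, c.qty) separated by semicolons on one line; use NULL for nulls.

(2, Bolt, 5); (9, Valve, 14)

Step 1 — a LEFT JOIN b on part_id → 6 row(s).
Then INNER JOIN `shipments c` on tag_id: keep only rows whose b.tag_id appears in c.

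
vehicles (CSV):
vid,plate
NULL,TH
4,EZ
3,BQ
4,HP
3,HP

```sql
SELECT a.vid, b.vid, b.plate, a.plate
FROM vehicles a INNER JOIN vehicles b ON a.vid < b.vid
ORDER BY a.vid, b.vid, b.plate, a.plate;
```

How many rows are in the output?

INNER JOIN keeps only pairs where the ON condition holds.
Matching on a.vid < b.vid. A NULL in a compared column never satisfies the condition.
- vid=NULL: no matching b row, dropped.
- vid=4: no matching b row, dropped.
- vid=3: 2 matching b row(s), so 2 row(s) emitted.
- vid=4: no matching b row, dropped.
- vid=3: 2 matching b row(s), so 2 row(s) emitted.
Total: 4 rows.

4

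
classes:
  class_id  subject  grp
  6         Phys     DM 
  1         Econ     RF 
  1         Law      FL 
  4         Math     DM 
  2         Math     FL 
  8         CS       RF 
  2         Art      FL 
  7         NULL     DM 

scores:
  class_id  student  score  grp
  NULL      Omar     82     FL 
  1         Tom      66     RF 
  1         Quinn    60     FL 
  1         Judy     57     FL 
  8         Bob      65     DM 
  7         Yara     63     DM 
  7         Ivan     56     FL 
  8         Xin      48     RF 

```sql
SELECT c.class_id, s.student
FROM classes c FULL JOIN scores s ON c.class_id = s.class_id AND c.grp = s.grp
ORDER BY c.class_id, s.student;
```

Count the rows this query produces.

FULL OUTER JOIN keeps every row from both sides; unmatched rows get NULL for the other side's columns.
Matching on c.class_id = s.class_id AND c.grp = s.grp. A NULL in a compared column never satisfies the condition.
- c row (class_id=6, grp=DM): no match → kept, s columns NULL.
- c row (class_id=1, grp=RF): matches 1 s row(s) → 1 output row(s).
- c row (class_id=1, grp=FL): matches 2 s row(s) → 2 output row(s).
- c row (class_id=4, grp=DM): no match → kept, s columns NULL.
- c row (class_id=2, grp=FL): no match → kept, s columns NULL.
- c row (class_id=8, grp=RF): matches 1 s row(s) → 1 output row(s).
- c row (class_id=2, grp=FL): no match → kept, s columns NULL.
- c row (class_id=7, grp=DM): matches 1 s row(s) → 1 output row(s).
- 3 s row(s) had no c match → kept, c columns NULL.
Total: 5 matched + 7 padded = 12 rows.

12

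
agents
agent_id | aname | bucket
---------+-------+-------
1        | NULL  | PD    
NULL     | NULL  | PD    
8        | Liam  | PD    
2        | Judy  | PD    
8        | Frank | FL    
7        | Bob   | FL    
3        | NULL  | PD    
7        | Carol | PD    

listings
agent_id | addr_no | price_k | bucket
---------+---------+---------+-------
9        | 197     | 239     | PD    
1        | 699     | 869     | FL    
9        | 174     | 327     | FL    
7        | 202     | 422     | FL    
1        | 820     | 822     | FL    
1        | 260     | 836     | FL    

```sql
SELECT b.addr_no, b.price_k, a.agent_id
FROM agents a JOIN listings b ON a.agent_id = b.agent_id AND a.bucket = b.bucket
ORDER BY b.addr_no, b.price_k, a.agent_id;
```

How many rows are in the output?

1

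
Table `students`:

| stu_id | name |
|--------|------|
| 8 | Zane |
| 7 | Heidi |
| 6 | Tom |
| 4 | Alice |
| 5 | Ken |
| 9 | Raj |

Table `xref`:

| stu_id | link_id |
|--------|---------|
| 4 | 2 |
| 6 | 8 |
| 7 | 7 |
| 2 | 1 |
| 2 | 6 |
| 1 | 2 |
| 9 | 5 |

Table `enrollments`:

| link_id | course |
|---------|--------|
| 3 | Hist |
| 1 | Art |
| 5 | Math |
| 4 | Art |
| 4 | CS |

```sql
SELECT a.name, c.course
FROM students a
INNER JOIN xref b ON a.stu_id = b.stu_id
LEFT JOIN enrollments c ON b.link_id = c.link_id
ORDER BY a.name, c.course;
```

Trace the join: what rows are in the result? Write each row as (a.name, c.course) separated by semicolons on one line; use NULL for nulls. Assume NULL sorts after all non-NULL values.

Evaluate left to right. First `students a INNER JOIN xref b` on stu_id: 4 row(s).
Then LEFT JOIN `enrollments c` on link_id: each of those 4 rows is kept; rows whose b.link_id has no match in c get NULL for c's columns.

(Alice, NULL); (Heidi, NULL); (Raj, Math); (Tom, NULL)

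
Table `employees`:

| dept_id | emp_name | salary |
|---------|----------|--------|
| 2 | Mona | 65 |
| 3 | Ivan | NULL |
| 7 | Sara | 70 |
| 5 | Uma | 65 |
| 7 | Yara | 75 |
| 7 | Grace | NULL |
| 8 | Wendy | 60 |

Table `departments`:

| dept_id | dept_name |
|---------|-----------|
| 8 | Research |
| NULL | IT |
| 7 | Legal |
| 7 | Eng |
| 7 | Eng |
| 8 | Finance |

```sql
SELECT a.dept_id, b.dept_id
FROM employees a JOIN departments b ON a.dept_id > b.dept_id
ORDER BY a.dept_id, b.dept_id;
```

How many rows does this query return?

INNER JOIN keeps only pairs where the ON condition holds.
Matching on a.dept_id > b.dept_id. A NULL in a compared column never satisfies the condition.
- a row (dept_id=2): no match → dropped.
- a row (dept_id=3): no match → dropped.
- a row (dept_id=7): no match → dropped.
- a row (dept_id=5): no match → dropped.
- a row (dept_id=7): no match → dropped.
- a row (dept_id=7): no match → dropped.
- a row (dept_id=8): matches 3 b row(s) → 3 output row(s).
Total: 3 rows.

3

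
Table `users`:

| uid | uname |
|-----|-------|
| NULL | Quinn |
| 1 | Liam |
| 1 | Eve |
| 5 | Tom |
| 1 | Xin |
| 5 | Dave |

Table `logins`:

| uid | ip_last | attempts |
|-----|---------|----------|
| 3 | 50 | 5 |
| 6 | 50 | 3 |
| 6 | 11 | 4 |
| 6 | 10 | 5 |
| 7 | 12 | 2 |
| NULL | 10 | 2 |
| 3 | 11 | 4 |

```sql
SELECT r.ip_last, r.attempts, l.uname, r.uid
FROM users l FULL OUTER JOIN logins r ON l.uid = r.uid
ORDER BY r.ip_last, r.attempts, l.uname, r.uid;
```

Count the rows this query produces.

13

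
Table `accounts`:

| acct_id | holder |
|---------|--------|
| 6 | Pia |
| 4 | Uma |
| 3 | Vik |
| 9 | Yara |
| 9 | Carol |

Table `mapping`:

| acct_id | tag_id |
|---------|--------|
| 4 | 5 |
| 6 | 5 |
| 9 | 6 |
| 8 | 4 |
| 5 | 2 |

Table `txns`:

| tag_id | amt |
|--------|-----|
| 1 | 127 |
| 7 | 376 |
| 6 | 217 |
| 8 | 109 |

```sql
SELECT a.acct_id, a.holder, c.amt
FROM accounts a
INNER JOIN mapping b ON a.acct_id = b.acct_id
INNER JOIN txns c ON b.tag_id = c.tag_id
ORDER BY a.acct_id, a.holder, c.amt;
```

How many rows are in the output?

Joins associate left-to-right: accounts INNER JOIN mapping on acct_id gives 4 intermediate row(s).
Then INNER JOIN `txns c` on tag_id: keep only rows whose b.tag_id appears in c.
Result: 2 row(s).

2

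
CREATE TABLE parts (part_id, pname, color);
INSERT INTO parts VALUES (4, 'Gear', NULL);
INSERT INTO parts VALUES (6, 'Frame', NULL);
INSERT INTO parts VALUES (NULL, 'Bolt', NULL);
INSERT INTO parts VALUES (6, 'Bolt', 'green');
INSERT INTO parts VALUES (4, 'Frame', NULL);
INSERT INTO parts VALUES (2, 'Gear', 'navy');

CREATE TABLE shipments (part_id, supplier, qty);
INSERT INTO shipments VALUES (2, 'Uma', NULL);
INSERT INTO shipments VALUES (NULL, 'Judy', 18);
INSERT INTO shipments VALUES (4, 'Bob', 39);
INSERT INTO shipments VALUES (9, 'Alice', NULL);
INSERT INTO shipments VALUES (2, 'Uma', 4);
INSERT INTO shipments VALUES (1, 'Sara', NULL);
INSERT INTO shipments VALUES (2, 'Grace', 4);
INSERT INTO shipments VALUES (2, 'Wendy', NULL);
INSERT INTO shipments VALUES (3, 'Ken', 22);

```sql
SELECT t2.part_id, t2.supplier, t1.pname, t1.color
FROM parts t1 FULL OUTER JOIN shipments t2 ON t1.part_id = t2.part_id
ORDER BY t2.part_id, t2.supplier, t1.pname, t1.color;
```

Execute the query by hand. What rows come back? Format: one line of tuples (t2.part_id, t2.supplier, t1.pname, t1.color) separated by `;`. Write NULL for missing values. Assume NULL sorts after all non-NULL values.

(1, Sara, NULL, NULL); (2, Grace, Gear, navy); (2, Uma, Gear, navy); (2, Uma, Gear, navy); (2, Wendy, Gear, navy); (3, Ken, NULL, NULL); (4, Bob, Frame, NULL); (4, Bob, Gear, NULL); (9, Alice, NULL, NULL); (NULL, Judy, NULL, NULL); (NULL, NULL, Bolt, green); (NULL, NULL, Bolt, NULL); (NULL, NULL, Frame, NULL)

FULL OUTER JOIN keeps every row from both sides; unmatched rows get NULL for the other side's columns.
Matching on t1.part_id = t2.part_id. A NULL in a compared column never satisfies the condition.
- t1 (part_id=4) pairs with 1 row(s) of t2.
- t1 (part_id=6) has no partner → padded with NULL.
- t1 (part_id=NULL) has no partner → padded with NULL.
- t1 (part_id=6) has no partner → padded with NULL.
- t1 (part_id=4) pairs with 1 row(s) of t2.
- t1 (part_id=2) pairs with 4 row(s) of t2.
- 4 t2 row(s) had no t1 match → kept, t1 columns NULL.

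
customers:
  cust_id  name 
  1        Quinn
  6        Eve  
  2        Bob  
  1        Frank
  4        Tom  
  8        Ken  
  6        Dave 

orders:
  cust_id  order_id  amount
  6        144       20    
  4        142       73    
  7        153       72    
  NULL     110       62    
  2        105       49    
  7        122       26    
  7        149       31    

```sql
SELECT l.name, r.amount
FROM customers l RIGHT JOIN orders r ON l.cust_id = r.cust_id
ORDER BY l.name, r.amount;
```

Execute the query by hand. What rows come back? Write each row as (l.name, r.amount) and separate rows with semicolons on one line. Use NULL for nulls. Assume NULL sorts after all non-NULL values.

(Bob, 49); (Dave, 20); (Eve, 20); (Tom, 73); (NULL, 26); (NULL, 31); (NULL, 62); (NULL, 72)

RIGHT JOIN keeps every row from `orders`; unmatched rows get NULL for `customers`'s columns.
Matching on l.cust_id = r.cust_id. A NULL in a compared column never satisfies the condition.
Matched pairs: 4; unmatched r rows kept: 4.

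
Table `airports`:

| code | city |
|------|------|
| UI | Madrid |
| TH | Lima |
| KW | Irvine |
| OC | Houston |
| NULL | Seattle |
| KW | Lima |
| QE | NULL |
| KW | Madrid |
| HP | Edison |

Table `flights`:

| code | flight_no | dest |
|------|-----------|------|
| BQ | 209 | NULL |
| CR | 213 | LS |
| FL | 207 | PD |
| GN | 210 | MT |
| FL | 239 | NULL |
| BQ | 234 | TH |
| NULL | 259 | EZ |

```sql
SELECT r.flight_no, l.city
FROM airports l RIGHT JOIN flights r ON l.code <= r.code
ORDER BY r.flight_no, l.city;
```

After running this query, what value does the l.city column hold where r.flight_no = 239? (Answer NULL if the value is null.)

NULL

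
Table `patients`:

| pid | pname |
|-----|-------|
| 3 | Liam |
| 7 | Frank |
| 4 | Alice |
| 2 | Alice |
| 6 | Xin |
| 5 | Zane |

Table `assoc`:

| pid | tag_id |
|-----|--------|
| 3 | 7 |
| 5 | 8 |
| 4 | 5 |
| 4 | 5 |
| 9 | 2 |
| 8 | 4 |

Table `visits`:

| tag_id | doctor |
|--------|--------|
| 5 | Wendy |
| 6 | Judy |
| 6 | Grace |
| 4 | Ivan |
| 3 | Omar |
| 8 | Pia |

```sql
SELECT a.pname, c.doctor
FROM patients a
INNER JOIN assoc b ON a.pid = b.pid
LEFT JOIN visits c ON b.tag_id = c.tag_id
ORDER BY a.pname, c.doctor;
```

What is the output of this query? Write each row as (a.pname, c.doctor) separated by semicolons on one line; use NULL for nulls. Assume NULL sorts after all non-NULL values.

Step 1 — a INNER JOIN b on pid → 4 row(s).
Then LEFT JOIN `visits c` on tag_id: each of those 4 rows is kept; rows whose b.tag_id has no match in c get NULL for c's columns.

(Alice, Wendy); (Alice, Wendy); (Liam, NULL); (Zane, Pia)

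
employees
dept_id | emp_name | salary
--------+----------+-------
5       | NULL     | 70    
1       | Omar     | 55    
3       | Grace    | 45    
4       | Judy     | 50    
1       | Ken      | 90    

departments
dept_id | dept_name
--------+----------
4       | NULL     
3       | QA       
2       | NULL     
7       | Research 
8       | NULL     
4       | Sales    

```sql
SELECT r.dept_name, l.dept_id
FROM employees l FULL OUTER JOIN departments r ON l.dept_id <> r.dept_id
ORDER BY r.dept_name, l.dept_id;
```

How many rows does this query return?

FULL OUTER JOIN keeps every row from both sides; unmatched rows get NULL for the other side's columns.
Matching on l.dept_id <> r.dept_id.
- l row (dept_id=5): matches 6 r row(s) → 6 output row(s).
- l row (dept_id=1): matches 6 r row(s) → 6 output row(s).
- l row (dept_id=3): matches 5 r row(s) → 5 output row(s).
- l row (dept_id=4): matches 4 r row(s) → 4 output row(s).
- l row (dept_id=1): matches 6 r row(s) → 6 output row(s).
Total: 27 rows.

27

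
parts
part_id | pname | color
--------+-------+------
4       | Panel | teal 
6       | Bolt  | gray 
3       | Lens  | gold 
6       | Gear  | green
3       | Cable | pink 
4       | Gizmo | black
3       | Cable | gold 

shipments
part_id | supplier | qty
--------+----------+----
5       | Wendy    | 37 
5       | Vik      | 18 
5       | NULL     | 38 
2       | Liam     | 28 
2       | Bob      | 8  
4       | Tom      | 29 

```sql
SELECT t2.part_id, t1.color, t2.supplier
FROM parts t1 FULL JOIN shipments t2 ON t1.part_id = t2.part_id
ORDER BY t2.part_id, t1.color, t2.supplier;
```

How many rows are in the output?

12

FULL OUTER JOIN keeps every row from both sides; unmatched rows get NULL for the other side's columns.
Matching on t1.part_id = t2.part_id.
Matched pairs: 2; unmatched t1 rows kept: 5; unmatched t2 rows kept: 5.
Total: 2 matched + 10 padded = 12 rows.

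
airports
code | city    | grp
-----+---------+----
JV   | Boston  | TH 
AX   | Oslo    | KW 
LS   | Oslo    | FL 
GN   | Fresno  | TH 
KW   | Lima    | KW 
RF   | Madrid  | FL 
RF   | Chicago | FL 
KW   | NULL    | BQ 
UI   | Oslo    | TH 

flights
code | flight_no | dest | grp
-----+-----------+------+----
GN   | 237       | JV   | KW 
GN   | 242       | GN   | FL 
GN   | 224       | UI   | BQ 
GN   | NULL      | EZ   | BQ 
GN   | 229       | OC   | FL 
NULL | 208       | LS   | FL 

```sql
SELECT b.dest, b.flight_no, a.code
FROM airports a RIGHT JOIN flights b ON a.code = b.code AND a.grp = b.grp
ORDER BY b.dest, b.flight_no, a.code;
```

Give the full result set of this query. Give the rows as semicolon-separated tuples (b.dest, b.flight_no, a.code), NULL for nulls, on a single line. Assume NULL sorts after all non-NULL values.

(EZ, NULL, NULL); (GN, 242, NULL); (JV, 237, NULL); (LS, 208, NULL); (OC, 229, NULL); (UI, 224, NULL)

RIGHT JOIN keeps every row from `flights`; unmatched rows get NULL for `airports`'s columns.
Matching on a.code = b.code AND a.grp = b.grp. A NULL in a compared column never satisfies the condition.
- a (code=JV, grp=TH) has no partner in b.
- a (code=AX, grp=KW) has no partner in b.
- a (code=LS, grp=FL) has no partner in b.
- a (code=GN, grp=TH) has no partner in b.
- a (code=KW, grp=KW) has no partner in b.
- a (code=RF, grp=FL) has no partner in b.
- a (code=RF, grp=FL) has no partner in b.
- a (code=KW, grp=BQ) has no partner in b.
- a (code=UI, grp=TH) has no partner in b.
- plus 6 unmatched b row(s), each kept with NULL a columns.
After projecting and ordering:
b.dest | b.flight_no | a.code
EZ | NULL | NULL
GN | 242 | NULL
JV | 237 | NULL
LS | 208 | NULL
OC | 229 | NULL
UI | 224 | NULL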